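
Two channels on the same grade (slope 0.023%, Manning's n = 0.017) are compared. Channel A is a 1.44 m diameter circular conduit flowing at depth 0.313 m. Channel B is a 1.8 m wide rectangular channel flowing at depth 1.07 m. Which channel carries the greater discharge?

channel B

Channel A: For a circular section of diameter D = 1.44 m at depth y = 0.313 m, the central angle is θ = 2 arccos(1 − 2y/D) = 1.94 rad. Then A = (D²/8)(θ − sin θ) = 0.2611 m² and P = Dθ/2 = 1.397 m. Hydraulic radius R = A/P = 0.2611/1.397 = 0.1869 m. Q_A = (1/0.017)·0.2611·0.1869^(2/3)·√0.00023 = 0.07616 m³/s.
Channel B: Flow area A = b·y = 1.8 × 1.07 = 1.926 m². Wetted perimeter P = b + 2y = 1.8 + 2×1.07 = 3.94 m. Hydraulic radius R = A/P = 1.926/3.94 = 0.4888 m. Q_B = (1/0.017)·1.926·0.4888^(2/3)·√0.00023 = 1.066 m³/s.
Q_A = 0.07616 m³/s vs Q_B = 1.066 m³/s, so channel B carries more.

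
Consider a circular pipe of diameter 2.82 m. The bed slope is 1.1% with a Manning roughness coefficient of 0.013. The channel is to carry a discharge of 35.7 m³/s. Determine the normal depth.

y_n = 2.08 m

Manning's equation rearranged: A R^(2/3) = nQ / (1·√S) = 0.013 × 35.7 / (√0.011) = 4.425.
Try y = 1.78 m: A R^(2/3) = 3.587 — short.
Try y = 2.08 m: A R^(2/3) = 4.423 — close enough.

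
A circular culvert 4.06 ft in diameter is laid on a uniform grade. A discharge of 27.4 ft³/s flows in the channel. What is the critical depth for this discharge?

y_c = 1.54 ft

At critical depth, Q² T / (g A³) = 1, i.e. A³/T = Q²/g = 27.4²/32.2 = 23.32.
Try y = 1.07 ft: A³/T = 5.663 — low.
Try y = 1.96 ft: A³/T = 58.42 — high.
Try y = 1.54 ft: A³/T = 23.18 — close enough.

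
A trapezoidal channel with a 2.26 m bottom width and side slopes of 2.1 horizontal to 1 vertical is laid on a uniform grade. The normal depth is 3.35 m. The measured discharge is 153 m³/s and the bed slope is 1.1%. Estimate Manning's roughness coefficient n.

n = 0.0309

With bottom width b = 2.26 m and side slope z = 2.1: A = (b + zy)y = (2.26 + 2.1×3.35)×3.35 = 31.14 m²; P = b + 2y√(1+z²) = 2.26 + 2×3.35×2.326 = 17.84 m.
Hydraulic radius R = A/P = 31.14/17.84 = 1.745 m.
Rearranging Manning's equation: n = (1/Q) A R^(2/3) S^(1/2) = (1/153) × 31.14 × 1.745^(2/3) × √0.011 = 0.0309.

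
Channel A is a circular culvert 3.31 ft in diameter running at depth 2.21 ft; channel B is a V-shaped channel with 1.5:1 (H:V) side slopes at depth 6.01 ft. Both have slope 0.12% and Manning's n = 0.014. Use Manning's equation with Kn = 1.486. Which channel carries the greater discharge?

Channel A: For a circular section of diameter D = 3.31 ft at depth y = 2.21 ft, the central angle is θ = 2 arccos(1 − 2y/D) = 3.826 rad. Then A = (D²/8)(θ − sin θ) = 6.104 ft² and P = Dθ/2 = 6.331 ft. Hydraulic radius R = A/P = 6.104/6.331 = 0.9642 ft. Q_A = (1.486/0.014)·6.104·0.9642^(2/3)·√0.0012 = 21.91 ft³/s.
Channel B: For a triangular section with side slope z = 1.5: A = zy² = 1.5×6.01² = 54.18 ft²; P = 2y√(1+z²) = 2×6.01×1.803 = 21.67 ft. Hydraulic radius R = A/P = 54.18/21.67 = 2.5 ft. Q_B = (1.486/0.014)·54.18·2.5^(2/3)·√0.0012 = 367 ft³/s.
Q_A = 21.91 ft³/s vs Q_B = 367 ft³/s, so channel B carries more.

channel B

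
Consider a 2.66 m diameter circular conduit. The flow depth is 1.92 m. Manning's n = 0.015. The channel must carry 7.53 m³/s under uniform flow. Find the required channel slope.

For a circular section of diameter D = 2.66 m at depth y = 1.92 m, the central angle is θ = 2 arccos(1 − 2y/D) = 4.061 rad. Then A = (D²/8)(θ − sin θ) = 4.295 m² and P = Dθ/2 = 5.401 m.
Hydraulic radius R = A/P = 4.295/5.401 = 0.7952 m.
From Manning's equation, S = [nQ / (1 A R^(2/3))]² = [0.015 × 7.53 / (1 × 4.295 × 0.7952^(2/3))]² = 0.000939.

S = 0.000939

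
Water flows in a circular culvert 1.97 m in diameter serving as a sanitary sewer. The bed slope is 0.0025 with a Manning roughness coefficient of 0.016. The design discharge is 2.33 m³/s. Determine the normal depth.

Manning's equation rearranged: A R^(2/3) = nQ / (1·√S) = 0.016 × 2.33 / (√0.0025) = 0.7456.
Trying y = 0.588 m: A R^(2/3) = 0.3686 — too small.
Trying y = 0.857 m: A R^(2/3) = 0.7456 — matches.

y_n = 0.857 m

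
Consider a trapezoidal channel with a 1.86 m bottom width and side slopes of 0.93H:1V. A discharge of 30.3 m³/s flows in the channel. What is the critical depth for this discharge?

y_c = 2.13 m

At critical depth, Q² T / (g A³) = 1, i.e. A³/T = Q²/g = 30.3²/9.81 = 93.59.
Trying y = 1.63 m: A³/T = 34.06 — low.
Trying y = 2.39 m: A³/T = 147.3 — high.
Trying y = 2.13 m: A³/T = 94.05 — close enough.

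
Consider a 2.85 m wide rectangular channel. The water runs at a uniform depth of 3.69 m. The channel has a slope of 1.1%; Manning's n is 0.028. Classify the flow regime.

subcritical

Flow area A = b·y = 2.85 × 3.69 = 10.52 m². Wetted perimeter P = b + 2y = 2.85 + 2×3.69 = 10.23 m.
Hydraulic radius R = A/P = 10.52/10.23 = 1.028 m.
V = (1/n) R^(2/3) √S = (1/0.028) × 1.028^(2/3) × √0.011 = 3.815 m/s. Hydraulic depth D_h = A/T = 10.52/2.85 = 3.69 m.
Froude number Fr = V/√(g·D_h) = 3.815/√(9.81×3.69) = 0.634, which is less than 1, so the flow is subcritical.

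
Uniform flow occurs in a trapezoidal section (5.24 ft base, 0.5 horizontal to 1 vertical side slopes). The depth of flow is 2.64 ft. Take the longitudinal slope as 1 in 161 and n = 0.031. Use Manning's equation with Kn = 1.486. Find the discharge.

Q = 87.8 ft³/s

With bottom width b = 5.24 ft and side slope z = 0.5: A = (b + zy)y = (5.24 + 0.5×2.64)×2.64 = 17.32 ft²; P = b + 2y√(1+z²) = 5.24 + 2×2.64×1.118 = 11.14 ft.
Hydraulic radius R = A/P = 17.32/11.14 = 1.554 ft.
Manning's equation: Q = (1.486/n) A R^(2/3) S^(1/2) = (1.486/0.031) × 17.32 × 1.554^(2/3) × 0.006211^(1/2) = 87.8 ft³/s.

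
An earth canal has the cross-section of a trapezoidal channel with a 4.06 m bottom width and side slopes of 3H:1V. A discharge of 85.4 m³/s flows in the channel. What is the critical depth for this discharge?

y_c = 2.2 m

At critical depth, Q² T / (g A³) = 1, i.e. A³/T = Q²/g = 85.4²/9.81 = 743.4.
Trying y = 2.77 m: A³/T = 1945 — high.
Trying y = 1.8 m: A³/T = 332.3 — low.
Trying y = 2.2 m: A³/T = 747.3 — matches.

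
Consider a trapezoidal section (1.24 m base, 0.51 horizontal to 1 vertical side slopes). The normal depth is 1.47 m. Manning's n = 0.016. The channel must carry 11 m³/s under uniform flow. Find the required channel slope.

S = 0.00651

With bottom width b = 1.24 m and side slope z = 0.51: A = (b + zy)y = (1.24 + 0.51×1.47)×1.47 = 2.925 m²; P = b + 2y√(1+z²) = 1.24 + 2×1.47×1.123 = 4.54 m.
Hydraulic radius R = A/P = 2.925/4.54 = 0.6442 m.
From Manning's equation, S = [nQ / (1 A R^(2/3))]² = [0.016 × 11 / (1 × 2.925 × 0.6442^(2/3))]² = 0.00651.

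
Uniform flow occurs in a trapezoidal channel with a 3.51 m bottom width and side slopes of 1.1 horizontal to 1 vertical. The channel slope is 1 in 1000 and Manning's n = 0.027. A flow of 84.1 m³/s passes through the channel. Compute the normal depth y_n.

Manning's equation rearranged: A R^(2/3) = nQ / (1·√S) = 0.027 × 84.1 / (√0.001) = 71.81.
Try y = 3.4 m: A R^(2/3) = 36.61 — short.
Try y = 4.7 m: A R^(2/3) = 71.77 — close enough.

y_n = 4.7 m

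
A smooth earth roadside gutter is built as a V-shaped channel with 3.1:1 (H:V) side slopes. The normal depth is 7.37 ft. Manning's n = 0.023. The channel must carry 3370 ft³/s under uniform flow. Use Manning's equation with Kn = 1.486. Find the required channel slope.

S = 0.018

For a triangular section with side slope z = 3.1: A = zy² = 3.1×7.37² = 168.4 ft²; P = 2y√(1+z²) = 2×7.37×3.257 = 48.01 ft.
Hydraulic radius R = A/P = 168.4/48.01 = 3.507 ft.
From Manning's equation, S = [nQ / (1.486 A R^(2/3))]² = [0.023 × 3370 / (1.486 × 168.4 × 3.507^(2/3))]² = 0.018.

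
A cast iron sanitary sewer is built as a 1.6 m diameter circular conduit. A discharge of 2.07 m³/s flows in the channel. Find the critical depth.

y_c = 0.725 m

At critical depth, Q² T / (g A³) = 1, i.e. A³/T = Q²/g = 2.07²/9.81 = 0.4368.
Trying y = 0.53 m: A³/T = 0.1307 — low.
Trying y = 0.828 m: A³/T = 0.7242 — high.
Trying y = 0.725 m: A³/T = 0.4359 — close enough.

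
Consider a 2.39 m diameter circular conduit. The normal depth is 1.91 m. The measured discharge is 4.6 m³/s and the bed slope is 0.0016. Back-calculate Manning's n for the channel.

n = 0.027

For a circular section of diameter D = 2.39 m at depth y = 1.91 m, the central angle is θ = 2 arccos(1 − 2y/D) = 4.424 rad. Then A = (D²/8)(θ − sin θ) = 3.844 m² and P = Dθ/2 = 5.287 m.
Hydraulic radius R = A/P = 3.844/5.287 = 0.727 m.
Rearranging Manning's equation: n = (1/Q) A R^(2/3) S^(1/2) = (1/4.6) × 3.844 × 0.727^(2/3) × √0.0016 = 0.027.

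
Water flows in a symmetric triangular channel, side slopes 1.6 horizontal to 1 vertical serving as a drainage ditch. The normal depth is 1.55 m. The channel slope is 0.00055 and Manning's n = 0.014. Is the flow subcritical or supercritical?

For a triangular section with side slope z = 1.6: A = zy² = 1.6×1.55² = 3.844 m²; P = 2y√(1+z²) = 2×1.55×1.887 = 5.849 m.
Hydraulic radius R = A/P = 3.844/5.849 = 0.6572 m.
V = (1/n) R^(2/3) √S = (1/0.014) × 0.6572^(2/3) × √0.00055 = 1.266 m/s. Hydraulic depth D_h = A/T = 3.844/4.96 = 0.775 m.
Froude number Fr = V/√(g·D_h) = 1.266/√(9.81×0.775) = 0.459, which is less than 1, so the flow is subcritical.

subcritical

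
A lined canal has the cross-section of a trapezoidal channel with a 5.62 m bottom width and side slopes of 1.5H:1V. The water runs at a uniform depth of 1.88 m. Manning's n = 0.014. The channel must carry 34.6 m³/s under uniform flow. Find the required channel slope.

With bottom width b = 5.62 m and side slope z = 1.5: A = (b + zy)y = (5.62 + 1.5×1.88)×1.88 = 15.87 m²; P = b + 2y√(1+z²) = 5.62 + 2×1.88×1.803 = 12.4 m.
Hydraulic radius R = A/P = 15.87/12.4 = 1.28 m.
From Manning's equation, S = [nQ / (1 A R^(2/3))]² = [0.014 × 34.6 / (1 × 15.87 × 1.28^(2/3))]² = 0.000671.

S = 0.000671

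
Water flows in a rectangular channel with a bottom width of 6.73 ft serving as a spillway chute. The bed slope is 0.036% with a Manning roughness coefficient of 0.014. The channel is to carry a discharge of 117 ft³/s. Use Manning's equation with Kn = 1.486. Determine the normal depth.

y_n = 5.33 ft

Manning's equation rearranged: A R^(2/3) = nQ / (1.486·√S) = 0.014 × 117 / (1.486 × √0.00036) = 58.1.
At y = 6.55 ft: A R^(2/3) = 75.08 — too large.
At y = 3.65 ft: A R^(2/3) = 35.68 — too small.
At y = 5.33 ft: A R^(2/3) = 58.13 — matches.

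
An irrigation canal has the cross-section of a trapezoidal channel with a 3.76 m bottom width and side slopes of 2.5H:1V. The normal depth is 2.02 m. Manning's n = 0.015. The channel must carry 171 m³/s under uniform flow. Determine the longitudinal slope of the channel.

With bottom width b = 3.76 m and side slope z = 2.5: A = (b + zy)y = (3.76 + 2.5×2.02)×2.02 = 17.8 m²; P = b + 2y√(1+z²) = 3.76 + 2×2.02×2.693 = 14.64 m.
Hydraulic radius R = A/P = 17.8/14.64 = 1.216 m.
From Manning's equation, S = [nQ / (1 A R^(2/3))]² = [0.015 × 171 / (1 × 17.8 × 1.216^(2/3))]² = 0.016.

S = 0.016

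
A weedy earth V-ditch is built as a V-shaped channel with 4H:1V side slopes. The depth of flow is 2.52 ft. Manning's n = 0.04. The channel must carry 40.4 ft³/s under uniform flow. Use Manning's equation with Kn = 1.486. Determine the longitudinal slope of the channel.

For a triangular section with side slope z = 4: A = zy² = 4×2.52² = 25.4 ft²; P = 2y√(1+z²) = 2×2.52×4.123 = 20.78 ft.
Hydraulic radius R = A/P = 25.4/20.78 = 1.222 ft.
From Manning's equation, S = [nQ / (1.486 A R^(2/3))]² = [0.04 × 40.4 / (1.486 × 25.4 × 1.222^(2/3))]² = 0.0014.

S = 0.0014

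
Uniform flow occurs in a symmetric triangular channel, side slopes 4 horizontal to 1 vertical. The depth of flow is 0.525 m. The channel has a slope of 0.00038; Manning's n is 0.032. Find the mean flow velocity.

For a triangular section with side slope z = 4: A = zy² = 4×0.525² = 1.103 m²; P = 2y√(1+z²) = 2×0.525×4.123 = 4.329 m.
Hydraulic radius R = A/P = 1.103/4.329 = 0.2547 m.
From Manning's equation, V = (1/n) R^(2/3) S^(1/2) = (1/0.032) × 0.2547^(2/3) × 0.00038^(1/2) = 0.245 m/s.

V = 0.245 m/s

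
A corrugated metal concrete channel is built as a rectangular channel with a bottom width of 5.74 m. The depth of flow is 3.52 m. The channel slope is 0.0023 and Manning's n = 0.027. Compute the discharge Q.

Q = 48.7 m³/s

Flow area A = b·y = 5.74 × 3.52 = 20.2 m². Wetted perimeter P = b + 2y = 5.74 + 2×3.52 = 12.78 m.
Hydraulic radius R = A/P = 20.2/12.78 = 1.581 m.
Manning's equation: Q = (1/n) A R^(2/3) S^(1/2) = (1/0.027) × 20.2 × 1.581^(2/3) × 0.0023^(1/2) = 48.7 m³/s.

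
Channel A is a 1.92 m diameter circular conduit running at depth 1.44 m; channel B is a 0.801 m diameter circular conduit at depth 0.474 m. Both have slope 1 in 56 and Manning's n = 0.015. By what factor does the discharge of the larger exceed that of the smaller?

Channel A: For a circular section of diameter D = 1.92 m at depth y = 1.44 m, the central angle is θ = 2 arccos(1 − 2y/D) = 4.189 rad. Then A = (D²/8)(θ − sin θ) = 2.329 m² and P = Dθ/2 = 4.021 m. Hydraulic radius R = A/P = 2.329/4.021 = 0.5792 m. Q_A = (1/0.015)·2.329·0.5792^(2/3)·√0.01786 = 14.42 m³/s.
Channel B: For a circular section of diameter D = 0.801 m at depth y = 0.474 m, the central angle is θ = 2 arccos(1 − 2y/D) = 3.511 rad. Then A = (D²/8)(θ − sin θ) = 0.3105 m² and P = Dθ/2 = 1.406 m. Hydraulic radius R = A/P = 0.3105/1.406 = 0.2208 m. Q_B = (1/0.015)·0.3105·0.2208^(2/3)·√0.01786 = 1.011 m³/s.
The larger discharge is 14.42 m³/s and the smaller is 1.011 m³/s; the ratio is 14.3.

14.3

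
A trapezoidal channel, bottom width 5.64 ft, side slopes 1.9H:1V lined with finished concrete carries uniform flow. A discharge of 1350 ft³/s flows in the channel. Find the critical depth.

At critical depth, Q² T / (g A³) = 1, i.e. A³/T = Q²/g = 1350²/32.2 = 56600.
At y = 8.46 ft: A³/T = 164100 — over.
At y = 4.98 ft: A³/T = 17320 — short.
At y = 6.61 ft: A³/T = 56600 — close enough.

y_c = 6.61 ft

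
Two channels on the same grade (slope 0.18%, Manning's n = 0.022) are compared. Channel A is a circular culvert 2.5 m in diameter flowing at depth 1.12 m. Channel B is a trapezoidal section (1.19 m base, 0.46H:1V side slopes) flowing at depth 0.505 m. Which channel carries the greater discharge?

Channel A: For a circular section of diameter D = 2.5 m at depth y = 1.12 m, the central angle is θ = 2 arccos(1 − 2y/D) = 2.933 rad. Then A = (D²/8)(θ − sin θ) = 2.13 m² and P = Dθ/2 = 3.667 m. Hydraulic radius R = A/P = 2.13/3.667 = 0.5809 m. Q_A = (1/0.022)·2.13·0.5809^(2/3)·√0.0018 = 2.86 m³/s.
Channel B: With bottom width b = 1.19 m and side slope z = 0.46: A = (b + zy)y = (1.19 + 0.46×0.505)×0.505 = 0.7183 m²; P = b + 2y√(1+z²) = 1.19 + 2×0.505×1.101 = 2.302 m. Hydraulic radius R = A/P = 0.7183/2.302 = 0.3121 m. Q_B = (1/0.022)·0.7183·0.3121^(2/3)·√0.0018 = 0.6373 m³/s.
Q_A = 2.86 m³/s vs Q_B = 0.6373 m³/s, so channel A carries more.

channel A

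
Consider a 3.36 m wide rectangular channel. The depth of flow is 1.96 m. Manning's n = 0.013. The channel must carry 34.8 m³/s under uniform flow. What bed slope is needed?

Flow area A = b·y = 3.36 × 1.96 = 6.586 m². Wetted perimeter P = b + 2y = 3.36 + 2×1.96 = 7.28 m.
Hydraulic radius R = A/P = 6.586/7.28 = 0.9046 m.
From Manning's equation, S = [nQ / (1 A R^(2/3))]² = [0.013 × 34.8 / (1 × 6.586 × 0.9046^(2/3))]² = 0.00539.

S = 0.00539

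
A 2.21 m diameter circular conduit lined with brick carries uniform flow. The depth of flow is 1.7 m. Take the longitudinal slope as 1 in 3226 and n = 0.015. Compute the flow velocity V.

For a circular section of diameter D = 2.21 m at depth y = 1.7 m, the central angle is θ = 2 arccos(1 − 2y/D) = 4.279 rad. Then A = (D²/8)(θ − sin θ) = 3.166 m² and P = Dθ/2 = 4.728 m.
Hydraulic radius R = A/P = 3.166/4.728 = 0.6697 m.
From Manning's equation, V = (1/n) R^(2/3) S^(1/2) = (1/0.015) × 0.6697^(2/3) × 0.00031^(1/2) = 0.898 m/s.

V = 0.898 m/s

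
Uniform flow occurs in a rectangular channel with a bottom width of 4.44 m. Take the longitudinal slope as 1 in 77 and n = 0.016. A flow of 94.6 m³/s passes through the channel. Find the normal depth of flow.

y_n = 2.64 m

Manning's equation rearranged: A R^(2/3) = nQ / (1·√S) = 0.016 × 94.6 / (√0.01299) = 13.28.
Try y = 1.91 m: A R^(2/3) = 8.631 — low.
Try y = 3.09 m: A R^(2/3) = 16.27 — high.
Try y = 2.64 m: A R^(2/3) = 13.28 — matches.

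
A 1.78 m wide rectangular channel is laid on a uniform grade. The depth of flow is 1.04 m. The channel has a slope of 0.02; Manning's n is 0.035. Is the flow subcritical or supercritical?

subcritical

Flow area A = b·y = 1.78 × 1.04 = 1.851 m². Wetted perimeter P = b + 2y = 1.78 + 2×1.04 = 3.86 m.
Hydraulic radius R = A/P = 1.851/3.86 = 0.4796 m.
V = (1/n) R^(2/3) √S = (1/0.035) × 0.4796^(2/3) × √0.02 = 2.476 m/s. Hydraulic depth D_h = A/T = 1.851/1.78 = 1.04 m.
Froude number Fr = V/√(g·D_h) = 2.476/√(9.81×1.04) = 0.775, which is less than 1, so the flow is subcritical.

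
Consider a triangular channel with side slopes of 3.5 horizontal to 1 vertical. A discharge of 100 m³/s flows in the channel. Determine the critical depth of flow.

y_c = 2.78 m

At critical depth, Q² T / (g A³) = 1, i.e. A³/T = Q²/g = 100²/9.81 = 1019.
Try y = 2.31 m: A³/T = 402.9 — low.
Try y = 3.41 m: A³/T = 2824 — high.
Try y = 2.78 m: A³/T = 1017 — matches.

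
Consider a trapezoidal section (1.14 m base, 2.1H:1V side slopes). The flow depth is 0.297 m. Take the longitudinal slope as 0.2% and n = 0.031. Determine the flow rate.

Q = 0.265 m³/s

With bottom width b = 1.14 m and side slope z = 2.1: A = (b + zy)y = (1.14 + 2.1×0.297)×0.297 = 0.5238 m²; P = b + 2y√(1+z²) = 1.14 + 2×0.297×2.326 = 2.522 m.
Hydraulic radius R = A/P = 0.5238/2.522 = 0.2077 m.
Manning's equation: Q = (1/n) A R^(2/3) S^(1/2) = (1/0.031) × 0.5238 × 0.2077^(2/3) × 0.002^(1/2) = 0.265 m³/s.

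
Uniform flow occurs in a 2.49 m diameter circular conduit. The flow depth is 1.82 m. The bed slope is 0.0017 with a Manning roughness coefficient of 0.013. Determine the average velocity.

For a circular section of diameter D = 2.49 m at depth y = 1.82 m, the central angle is θ = 2 arccos(1 − 2y/D) = 4.102 rad. Then A = (D²/8)(θ − sin θ) = 3.814 m² and P = Dθ/2 = 5.107 m.
Hydraulic radius R = A/P = 3.814/5.107 = 0.7468 m.
From Manning's equation, V = (1/n) R^(2/3) S^(1/2) = (1/0.013) × 0.7468^(2/3) × 0.0017^(1/2) = 2.61 m/s.

V = 2.61 m/s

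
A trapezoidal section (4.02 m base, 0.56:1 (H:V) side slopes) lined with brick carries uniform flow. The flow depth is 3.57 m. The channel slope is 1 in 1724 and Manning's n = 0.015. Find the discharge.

Q = 50.3 m³/s

With bottom width b = 4.02 m and side slope z = 0.56: A = (b + zy)y = (4.02 + 0.56×3.57)×3.57 = 21.49 m²; P = b + 2y√(1+z²) = 4.02 + 2×3.57×1.146 = 12.2 m.
Hydraulic radius R = A/P = 21.49/12.2 = 1.761 m.
Manning's equation: Q = (1/n) A R^(2/3) S^(1/2) = (1/0.015) × 21.49 × 1.761^(2/3) × 0.00058^(1/2) = 50.3 m³/s.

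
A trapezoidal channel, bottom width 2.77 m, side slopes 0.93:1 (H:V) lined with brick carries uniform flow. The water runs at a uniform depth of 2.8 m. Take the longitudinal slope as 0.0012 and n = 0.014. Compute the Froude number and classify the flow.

subcritical

With bottom width b = 2.77 m and side slope z = 0.93: A = (b + zy)y = (2.77 + 0.93×2.8)×2.8 = 15.05 m²; P = b + 2y√(1+z²) = 2.77 + 2×2.8×1.366 = 10.42 m.
Hydraulic radius R = A/P = 15.05/10.42 = 1.444 m.
V = (1/n) R^(2/3) √S = (1/0.014) × 1.444^(2/3) × √0.0012 = 3.162 m/s. Hydraulic depth D_h = A/T = 15.05/7.978 = 1.886 m.
Froude number Fr = V/√(g·D_h) = 3.162/√(9.81×1.886) = 0.735, which is less than 1, so the flow is subcritical.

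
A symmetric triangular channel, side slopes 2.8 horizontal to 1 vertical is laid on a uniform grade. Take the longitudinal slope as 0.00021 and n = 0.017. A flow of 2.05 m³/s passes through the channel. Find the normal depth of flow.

y_n = 1.14 m

Manning's equation rearranged: A R^(2/3) = nQ / (1·√S) = 0.017 × 2.05 / (√0.00021) = 2.405.
At y = 1.26 m: A R^(2/3) = 3.139 — high.
At y = 1.01 m: A R^(2/3) = 1.74 — low.
At y = 1.14 m: A R^(2/3) = 2.403 — matches.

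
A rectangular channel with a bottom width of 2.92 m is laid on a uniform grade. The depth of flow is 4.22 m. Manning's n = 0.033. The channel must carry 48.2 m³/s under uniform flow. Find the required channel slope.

Flow area A = b·y = 2.92 × 4.22 = 12.32 m². Wetted perimeter P = b + 2y = 2.92 + 2×4.22 = 11.36 m.
Hydraulic radius R = A/P = 12.32/11.36 = 1.085 m.
From Manning's equation, S = [nQ / (1 A R^(2/3))]² = [0.033 × 48.2 / (1 × 12.32 × 1.085^(2/3))]² = 0.015.

S = 0.015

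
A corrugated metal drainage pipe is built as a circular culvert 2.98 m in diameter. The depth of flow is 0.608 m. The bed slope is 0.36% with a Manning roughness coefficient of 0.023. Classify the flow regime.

For a circular section of diameter D = 2.98 m at depth y = 0.608 m, the central angle is θ = 2 arccos(1 − 2y/D) = 1.875 rad. Then A = (D²/8)(θ − sin θ) = 1.022 m² and P = Dθ/2 = 2.793 m.
Hydraulic radius R = A/P = 1.022/2.793 = 0.3658 m.
V = (1/n) R^(2/3) √S = (1/0.023) × 0.3658^(2/3) × √0.0036 = 1.334 m/s. Hydraulic depth D_h = A/T = 1.022/2.402 = 0.4254 m.
Froude number Fr = V/√(g·D_h) = 1.334/√(9.81×0.4254) = 0.653, which is less than 1, so the flow is subcritical.

subcritical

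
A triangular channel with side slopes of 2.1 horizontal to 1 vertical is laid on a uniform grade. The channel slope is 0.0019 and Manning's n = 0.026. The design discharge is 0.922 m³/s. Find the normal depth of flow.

y_n = 0.738 m

Manning's equation rearranged: A R^(2/3) = nQ / (1·√S) = 0.026 × 0.922 / (√0.0019) = 0.55.
Try y = 0.615 m: A R^(2/3) = 0.338 — low.
Try y = 0.881 m: A R^(2/3) = 0.8815 — high.
Try y = 0.738 m: A R^(2/3) = 0.5497 — matches.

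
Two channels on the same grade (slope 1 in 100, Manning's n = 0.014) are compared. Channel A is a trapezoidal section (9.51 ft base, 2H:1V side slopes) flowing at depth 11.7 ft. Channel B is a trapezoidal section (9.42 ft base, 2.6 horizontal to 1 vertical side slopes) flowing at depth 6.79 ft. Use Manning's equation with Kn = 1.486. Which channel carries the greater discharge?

Channel A: With bottom width b = 9.51 ft and side slope z = 2: A = (b + zy)y = (9.51 + 2×11.7)×11.7 = 385 ft²; P = b + 2y√(1+z²) = 9.51 + 2×11.7×2.236 = 61.83 ft. Hydraulic radius R = A/P = 385/61.83 = 6.227 ft. Q_A = (1.486/0.014)·385·6.227^(2/3)·√0.01 = 13830 ft³/s.
Channel B: With bottom width b = 9.42 ft and side slope z = 2.6: A = (b + zy)y = (9.42 + 2.6×6.79)×6.79 = 183.8 ft²; P = b + 2y√(1+z²) = 9.42 + 2×6.79×2.786 = 47.25 ft. Hydraulic radius R = A/P = 183.8/47.25 = 3.891 ft. Q_B = (1.486/0.014)·183.8·3.891^(2/3)·√0.01 = 4827 ft³/s.
Q_A = 13830 ft³/s vs Q_B = 4827 ft³/s, so channel A carries more.

channel A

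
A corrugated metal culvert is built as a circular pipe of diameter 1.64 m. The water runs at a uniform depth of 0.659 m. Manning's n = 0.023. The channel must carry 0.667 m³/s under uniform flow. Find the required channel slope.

S = 0.0015

For a circular section of diameter D = 1.64 m at depth y = 0.659 m, the central angle is θ = 2 arccos(1 − 2y/D) = 2.746 rad. Then A = (D²/8)(θ − sin θ) = 0.7939 m² and P = Dθ/2 = 2.252 m.
Hydraulic radius R = A/P = 0.7939/2.252 = 0.3525 m.
From Manning's equation, S = [nQ / (1 A R^(2/3))]² = [0.023 × 0.667 / (1 × 0.7939 × 0.3525^(2/3))]² = 0.0015.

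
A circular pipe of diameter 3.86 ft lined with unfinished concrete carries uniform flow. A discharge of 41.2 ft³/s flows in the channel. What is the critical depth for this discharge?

y_c = 1.94 ft

At critical depth, Q² T / (g A³) = 1, i.e. A³/T = Q²/g = 41.2²/32.2 = 52.72.
Trying y = 2.39 ft: A³/T = 117.5 — too large.
Trying y = 1.41 ft: A³/T = 15.57 — too small.
Trying y = 1.94 ft: A³/T = 52.93 — close enough.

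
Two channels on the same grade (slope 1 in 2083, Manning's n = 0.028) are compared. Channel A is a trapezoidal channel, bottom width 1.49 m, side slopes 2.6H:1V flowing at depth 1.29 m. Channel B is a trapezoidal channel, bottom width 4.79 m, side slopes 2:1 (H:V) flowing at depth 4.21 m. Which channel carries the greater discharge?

channel B

Channel A: With bottom width b = 1.49 m and side slope z = 2.6: A = (b + zy)y = (1.49 + 2.6×1.29)×1.29 = 6.249 m²; P = b + 2y√(1+z²) = 1.49 + 2×1.29×2.786 = 8.677 m. Hydraulic radius R = A/P = 6.249/8.677 = 0.7201 m. Q_A = (1/0.028)·6.249·0.7201^(2/3)·√0.0004801 = 3.929 m³/s.
Channel B: With bottom width b = 4.79 m and side slope z = 2: A = (b + zy)y = (4.79 + 2×4.21)×4.21 = 55.61 m²; P = b + 2y√(1+z²) = 4.79 + 2×4.21×2.236 = 23.62 m. Hydraulic radius R = A/P = 55.61/23.62 = 2.355 m. Q_B = (1/0.028)·55.61·2.355^(2/3)·√0.0004801 = 77.03 m³/s.
Q_A = 3.929 m³/s vs Q_B = 77.03 m³/s, so channel B carries more.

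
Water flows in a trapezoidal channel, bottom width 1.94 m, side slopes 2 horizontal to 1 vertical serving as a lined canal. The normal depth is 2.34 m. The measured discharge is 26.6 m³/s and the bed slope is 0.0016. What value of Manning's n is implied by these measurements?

With bottom width b = 1.94 m and side slope z = 2: A = (b + zy)y = (1.94 + 2×2.34)×2.34 = 15.49 m²; P = b + 2y√(1+z²) = 1.94 + 2×2.34×2.236 = 12.4 m.
Hydraulic radius R = A/P = 15.49/12.4 = 1.249 m.
Rearranging Manning's equation: n = (1/Q) A R^(2/3) S^(1/2) = (1/26.6) × 15.49 × 1.249^(2/3) × √0.0016 = 0.027.

n = 0.027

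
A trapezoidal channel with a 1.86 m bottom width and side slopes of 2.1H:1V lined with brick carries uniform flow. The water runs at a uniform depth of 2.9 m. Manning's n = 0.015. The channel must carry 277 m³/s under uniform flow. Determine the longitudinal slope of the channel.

With bottom width b = 1.86 m and side slope z = 2.1: A = (b + zy)y = (1.86 + 2.1×2.9)×2.9 = 23.05 m²; P = b + 2y√(1+z²) = 1.86 + 2×2.9×2.326 = 15.35 m.
Hydraulic radius R = A/P = 23.05/15.35 = 1.502 m.
From Manning's equation, S = [nQ / (1 A R^(2/3))]² = [0.015 × 277 / (1 × 23.05 × 1.502^(2/3))]² = 0.0189.

S = 0.0189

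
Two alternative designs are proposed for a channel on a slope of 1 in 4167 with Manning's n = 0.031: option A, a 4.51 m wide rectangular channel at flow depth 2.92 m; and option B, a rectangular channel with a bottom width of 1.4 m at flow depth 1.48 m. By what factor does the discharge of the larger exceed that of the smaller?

12.3

Channel A: Flow area A = b·y = 4.51 × 2.92 = 13.17 m². Wetted perimeter P = b + 2y = 4.51 + 2×2.92 = 10.35 m. Hydraulic radius R = A/P = 13.17/10.35 = 1.272 m. Q_A = (1/0.031)·13.17·1.272^(2/3)·√0.00024 = 7.727 m³/s.
Channel B: Flow area A = b·y = 1.4 × 1.48 = 2.072 m². Wetted perimeter P = b + 2y = 1.4 + 2×1.48 = 4.36 m. Hydraulic radius R = A/P = 2.072/4.36 = 0.4752 m. Q_B = (1/0.031)·2.072·0.4752^(2/3)·√0.00024 = 0.6305 m³/s.
The larger discharge is 7.727 m³/s and the smaller is 0.6305 m³/s; the ratio is 12.3.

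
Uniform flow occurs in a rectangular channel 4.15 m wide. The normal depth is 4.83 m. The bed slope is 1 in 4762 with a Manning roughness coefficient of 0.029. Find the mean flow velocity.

V = 0.641 m/s

Flow area A = b·y = 4.15 × 4.83 = 20.04 m². Wetted perimeter P = b + 2y = 4.15 + 2×4.83 = 13.81 m.
Hydraulic radius R = A/P = 20.04/13.81 = 1.451 m.
From Manning's equation, V = (1/n) R^(2/3) S^(1/2) = (1/0.029) × 1.451^(2/3) × 0.00021^(1/2) = 0.641 m/s.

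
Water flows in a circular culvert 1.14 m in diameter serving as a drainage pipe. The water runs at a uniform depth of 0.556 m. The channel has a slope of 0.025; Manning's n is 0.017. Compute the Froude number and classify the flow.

supercritical

For a circular section of diameter D = 1.14 m at depth y = 0.556 m, the central angle is θ = 2 arccos(1 − 2y/D) = 3.092 rad. Then A = (D²/8)(θ − sin θ) = 0.4944 m² and P = Dθ/2 = 1.763 m.
Hydraulic radius R = A/P = 0.4944/1.763 = 0.2805 m.
V = (1/n) R^(2/3) √S = (1/0.017) × 0.2805^(2/3) × √0.025 = 3.985 m/s. Hydraulic depth D_h = A/T = 0.4944/1.14 = 0.4338 m.
Froude number Fr = V/√(g·D_h) = 3.985/√(9.81×0.4338) = 1.93, which is greater than 1, so the flow is supercritical.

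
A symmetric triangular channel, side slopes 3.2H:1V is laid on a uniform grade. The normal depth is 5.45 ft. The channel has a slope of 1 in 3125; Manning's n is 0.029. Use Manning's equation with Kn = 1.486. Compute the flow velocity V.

V = 1.73 ft/s

For a triangular section with side slope z = 3.2: A = zy² = 3.2×5.45² = 95.05 ft²; P = 2y√(1+z²) = 2×5.45×3.353 = 36.54 ft.
Hydraulic radius R = A/P = 95.05/36.54 = 2.601 ft.
From Manning's equation, V = (1.486/n) R^(2/3) S^(1/2) = (1.486/0.029) × 2.601^(2/3) × 0.00032^(1/2) = 1.73 ft/s.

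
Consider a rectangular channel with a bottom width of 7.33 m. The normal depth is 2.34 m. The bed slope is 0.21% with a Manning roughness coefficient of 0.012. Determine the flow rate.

Q = 83.1 m³/s

Flow area A = b·y = 7.33 × 2.34 = 17.15 m². Wetted perimeter P = b + 2y = 7.33 + 2×2.34 = 12.01 m.
Hydraulic radius R = A/P = 17.15/12.01 = 1.428 m.
Manning's equation: Q = (1/n) A R^(2/3) S^(1/2) = (1/0.012) × 17.15 × 1.428^(2/3) × 0.0021^(1/2) = 83.1 m³/s.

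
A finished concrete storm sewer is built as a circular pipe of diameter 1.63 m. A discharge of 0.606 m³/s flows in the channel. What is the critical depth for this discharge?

At critical depth, Q² T / (g A³) = 1, i.e. A³/T = Q²/g = 0.606²/9.81 = 0.03743.
At y = 0.457 m: A³/T = 0.07513 — high.
At y = 0.277 m: A³/T = 0.01061 — low.
At y = 0.382 m: A³/T = 0.03738 — close enough.

y_c = 0.382 m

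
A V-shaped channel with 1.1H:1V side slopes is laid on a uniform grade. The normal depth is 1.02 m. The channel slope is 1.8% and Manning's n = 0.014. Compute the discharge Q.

Q = 5.73 m³/s

For a triangular section with side slope z = 1.1: A = zy² = 1.1×1.02² = 1.144 m²; P = 2y√(1+z²) = 2×1.02×1.487 = 3.033 m.
Hydraulic radius R = A/P = 1.144/3.033 = 0.3774 m.
Manning's equation: Q = (1/n) A R^(2/3) S^(1/2) = (1/0.014) × 1.144 × 0.3774^(2/3) × 0.018^(1/2) = 5.73 m³/s.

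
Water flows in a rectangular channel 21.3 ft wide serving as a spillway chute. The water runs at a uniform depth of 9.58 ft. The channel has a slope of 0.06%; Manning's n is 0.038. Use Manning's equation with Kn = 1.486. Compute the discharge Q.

Q = 575 ft³/s

Flow area A = b·y = 21.3 × 9.58 = 204.1 ft². Wetted perimeter P = b + 2y = 21.3 + 2×9.58 = 40.46 ft.
Hydraulic radius R = A/P = 204.1/40.46 = 5.043 ft.
Manning's equation: Q = (1.486/n) A R^(2/3) S^(1/2) = (1.486/0.038) × 204.1 × 5.043^(2/3) × 0.0006^(1/2) = 575 ft³/s.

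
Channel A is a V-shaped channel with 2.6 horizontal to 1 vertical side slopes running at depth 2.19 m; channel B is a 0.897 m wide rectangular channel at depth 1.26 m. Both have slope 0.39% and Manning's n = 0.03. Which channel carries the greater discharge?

channel A

Channel A: For a triangular section with side slope z = 2.6: A = zy² = 2.6×2.19² = 12.47 m²; P = 2y√(1+z²) = 2×2.19×2.786 = 12.2 m. Hydraulic radius R = A/P = 12.47/12.2 = 1.022 m. Q_A = (1/0.03)·12.47·1.022^(2/3)·√0.0039 = 26.34 m³/s.
Channel B: Flow area A = b·y = 0.897 × 1.26 = 1.13 m². Wetted perimeter P = b + 2y = 0.897 + 2×1.26 = 3.417 m. Hydraulic radius R = A/P = 1.13/3.417 = 0.3308 m. Q_B = (1/0.03)·1.13·0.3308^(2/3)·√0.0039 = 1.125 m³/s.
Q_A = 26.34 m³/s vs Q_B = 1.125 m³/s, so channel A carries more.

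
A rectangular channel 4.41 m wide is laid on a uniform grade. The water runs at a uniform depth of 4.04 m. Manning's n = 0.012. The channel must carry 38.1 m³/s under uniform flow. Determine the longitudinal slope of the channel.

S = 0.00041

Flow area A = b·y = 4.41 × 4.04 = 17.82 m². Wetted perimeter P = b + 2y = 4.41 + 2×4.04 = 12.49 m.
Hydraulic radius R = A/P = 17.82/12.49 = 1.426 m.
From Manning's equation, S = [nQ / (1 A R^(2/3))]² = [0.012 × 38.1 / (1 × 17.82 × 1.426^(2/3))]² = 0.00041.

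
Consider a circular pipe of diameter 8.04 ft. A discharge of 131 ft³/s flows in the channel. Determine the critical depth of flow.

y_c = 2.84 ft

At critical depth, Q² T / (g A³) = 1, i.e. A³/T = Q²/g = 131²/32.2 = 533.
Trying y = 2.21 ft: A³/T = 203.1 — low.
Trying y = 2.84 ft: A³/T = 536.5 — close enough.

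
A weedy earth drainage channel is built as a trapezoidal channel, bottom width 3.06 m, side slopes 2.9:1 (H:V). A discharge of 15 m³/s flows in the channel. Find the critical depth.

y_c = 0.989 m

At critical depth, Q² T / (g A³) = 1, i.e. A³/T = Q²/g = 15²/9.81 = 22.94.
At y = 1.11 m: A³/T = 35.65 — over.
At y = 0.989 m: A³/T = 22.91 — matches.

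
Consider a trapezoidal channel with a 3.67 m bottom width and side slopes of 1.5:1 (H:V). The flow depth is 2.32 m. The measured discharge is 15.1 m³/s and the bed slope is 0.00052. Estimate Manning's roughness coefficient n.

n = 0.031

With bottom width b = 3.67 m and side slope z = 1.5: A = (b + zy)y = (3.67 + 1.5×2.32)×2.32 = 16.59 m²; P = b + 2y√(1+z²) = 3.67 + 2×2.32×1.803 = 12.03 m.
Hydraulic radius R = A/P = 16.59/12.03 = 1.378 m.
Rearranging Manning's equation: n = (1/Q) A R^(2/3) S^(1/2) = (1/15.1) × 16.59 × 1.378^(2/3) × √0.00052 = 0.031.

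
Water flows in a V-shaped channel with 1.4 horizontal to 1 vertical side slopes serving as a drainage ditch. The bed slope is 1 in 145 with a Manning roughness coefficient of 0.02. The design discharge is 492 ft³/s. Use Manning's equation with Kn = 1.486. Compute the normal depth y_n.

Manning's equation rearranged: A R^(2/3) = nQ / (1.486·√S) = 0.02 × 492 / (1.486 × √0.006897) = 79.74.
Trying y = 4.73 ft: A R^(2/3) = 48.46 — short.
Trying y = 5.7 ft: A R^(2/3) = 79.69 — matches.

y_n = 5.7 ft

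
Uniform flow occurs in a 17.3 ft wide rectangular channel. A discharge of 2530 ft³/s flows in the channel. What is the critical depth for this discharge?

For a rectangular channel, critical depth y_c = (q²/g)^(1/3) where q = Q/b = 2530/17.3 = 146.2 ft²/s.
So y_c = (146.2²/32.2)^(1/3) = 8.72 ft.

y_c = 8.72 ft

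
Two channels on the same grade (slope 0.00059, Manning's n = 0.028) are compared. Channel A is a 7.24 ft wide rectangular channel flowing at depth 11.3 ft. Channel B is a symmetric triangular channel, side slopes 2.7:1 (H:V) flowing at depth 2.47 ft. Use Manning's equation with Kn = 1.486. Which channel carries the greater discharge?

channel A

Channel A: Flow area A = b·y = 7.24 × 11.3 = 81.81 ft². Wetted perimeter P = b + 2y = 7.24 + 2×11.3 = 29.84 ft. Hydraulic radius R = A/P = 81.81/29.84 = 2.742 ft. Q_A = (1.486/0.028)·81.81·2.742^(2/3)·√0.00059 = 206.6 ft³/s.
Channel B: For a triangular section with side slope z = 2.7: A = zy² = 2.7×2.47² = 16.47 ft²; P = 2y√(1+z²) = 2×2.47×2.879 = 14.22 ft. Hydraulic radius R = A/P = 16.47/14.22 = 1.158 ft. Q_B = (1.486/0.028)·16.47·1.158^(2/3)·√0.00059 = 23.42 ft³/s.
Q_A = 206.6 ft³/s vs Q_B = 23.42 ft³/s, so channel A carries more.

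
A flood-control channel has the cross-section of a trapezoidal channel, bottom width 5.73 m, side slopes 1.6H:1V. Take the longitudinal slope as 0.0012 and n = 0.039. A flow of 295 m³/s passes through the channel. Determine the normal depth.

Manning's equation rearranged: A R^(2/3) = nQ / (1·√S) = 0.039 × 295 / (√0.0012) = 332.1.
Try y = 9.61 m: A R^(2/3) = 579.5 — too large.
Try y = 7.52 m: A R^(2/3) = 331.9 — close enough.

y_n = 7.52 m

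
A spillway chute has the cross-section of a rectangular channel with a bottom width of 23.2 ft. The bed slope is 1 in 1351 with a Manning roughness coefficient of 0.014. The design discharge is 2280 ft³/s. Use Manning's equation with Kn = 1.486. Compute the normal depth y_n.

Manning's equation rearranged: A R^(2/3) = nQ / (1.486·√S) = 0.014 × 2280 / (1.486 × √0.0007402) = 789.5.
At y = 7.64 ft: A R^(2/3) = 490.7 — short.
At y = 12.6 ft: A R^(2/3) = 969.5 — over.
At y = 10.8 ft: A R^(2/3) = 789.5 — matches.

y_n = 10.8 ft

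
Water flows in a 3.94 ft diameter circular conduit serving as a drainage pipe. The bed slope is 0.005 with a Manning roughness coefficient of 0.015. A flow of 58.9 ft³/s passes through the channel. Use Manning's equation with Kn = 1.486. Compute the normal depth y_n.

y_n = 2.42 ft

Manning's equation rearranged: A R^(2/3) = nQ / (1.486·√S) = 0.015 × 58.9 / (1.486 × √0.005) = 8.408.
At y = 2.92 ft: A R^(2/3) = 10.85 — too large.
At y = 2.03 ft: A R^(2/3) = 6.348 — too small.
At y = 2.42 ft: A R^(2/3) = 8.402 — matches.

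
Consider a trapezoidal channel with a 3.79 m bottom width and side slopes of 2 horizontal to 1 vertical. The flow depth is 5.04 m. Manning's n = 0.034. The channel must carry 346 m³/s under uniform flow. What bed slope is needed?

With bottom width b = 3.79 m and side slope z = 2: A = (b + zy)y = (3.79 + 2×5.04)×5.04 = 69.9 m²; P = b + 2y√(1+z²) = 3.79 + 2×5.04×2.236 = 26.33 m.
Hydraulic radius R = A/P = 69.9/26.33 = 2.655 m.
From Manning's equation, S = [nQ / (1 A R^(2/3))]² = [0.034 × 346 / (1 × 69.9 × 2.655^(2/3))]² = 0.0077.

S = 0.0077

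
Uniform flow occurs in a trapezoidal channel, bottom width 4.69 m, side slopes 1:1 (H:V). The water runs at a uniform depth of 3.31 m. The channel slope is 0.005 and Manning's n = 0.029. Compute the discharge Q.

With bottom width b = 4.69 m and side slope z = 1: A = (b + zy)y = (4.69 + 1×3.31)×3.31 = 26.48 m²; P = b + 2y√(1+z²) = 4.69 + 2×3.31×1.414 = 14.05 m.
Hydraulic radius R = A/P = 26.48/14.05 = 1.884 m.
Manning's equation: Q = (1/n) A R^(2/3) S^(1/2) = (1/0.029) × 26.48 × 1.884^(2/3) × 0.005^(1/2) = 98.5 m³/s.

Q = 98.5 m³/s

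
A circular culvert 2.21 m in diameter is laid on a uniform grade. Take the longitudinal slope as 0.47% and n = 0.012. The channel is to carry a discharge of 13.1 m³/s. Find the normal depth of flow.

y_n = 1.62 m

Manning's equation rearranged: A R^(2/3) = nQ / (1·√S) = 0.012 × 13.1 / (√0.0047) = 2.293.
Trying y = 1.85 m: A R^(2/3) = 2.63 — over.
Trying y = 1.43 m: A R^(2/3) = 1.941 — short.
Trying y = 1.62 m: A R^(2/3) = 2.292 — ≈ 2.293.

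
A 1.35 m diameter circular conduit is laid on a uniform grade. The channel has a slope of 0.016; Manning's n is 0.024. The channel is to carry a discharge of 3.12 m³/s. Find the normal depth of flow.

Manning's equation rearranged: A R^(2/3) = nQ / (1·√S) = 0.024 × 3.12 / (√0.016) = 0.592.
At y = 0.678 m: A R^(2/3) = 0.3496 — low.
At y = 0.959 m: A R^(2/3) = 0.5921 — ≈ 0.592.

y_n = 0.959 m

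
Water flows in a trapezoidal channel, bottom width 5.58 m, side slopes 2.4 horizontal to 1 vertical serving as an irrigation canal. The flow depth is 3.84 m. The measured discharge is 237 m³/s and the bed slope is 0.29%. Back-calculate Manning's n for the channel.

n = 0.022

With bottom width b = 5.58 m and side slope z = 2.4: A = (b + zy)y = (5.58 + 2.4×3.84)×3.84 = 56.82 m²; P = b + 2y√(1+z²) = 5.58 + 2×3.84×2.6 = 25.55 m.
Hydraulic radius R = A/P = 56.82/25.55 = 2.224 m.
Rearranging Manning's equation: n = (1/Q) A R^(2/3) S^(1/2) = (1/237) × 56.82 × 2.224^(2/3) × √0.0029 = 0.022.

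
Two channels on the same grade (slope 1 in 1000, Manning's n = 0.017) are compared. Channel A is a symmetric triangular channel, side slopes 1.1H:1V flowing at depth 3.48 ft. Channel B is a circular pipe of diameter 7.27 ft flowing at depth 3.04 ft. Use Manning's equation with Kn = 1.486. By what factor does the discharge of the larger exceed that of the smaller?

Channel A: For a triangular section with side slope z = 1.1: A = zy² = 1.1×3.48² = 13.32 ft²; P = 2y√(1+z²) = 2×3.48×1.487 = 10.35 ft. Hydraulic radius R = A/P = 13.32/10.35 = 1.287 ft. Q_A = (1.486/0.017)·13.32·1.287^(2/3)·√0.001 = 43.58 ft³/s.
Channel B: For a circular section of diameter D = 7.27 ft at depth y = 3.04 ft, the central angle is θ = 2 arccos(1 − 2y/D) = 2.813 rad. Then A = (D²/8)(θ − sin θ) = 16.45 ft² and P = Dθ/2 = 10.22 ft. Hydraulic radius R = A/P = 16.45/10.22 = 1.609 ft. Q_B = (1.486/0.017)·16.45·1.609^(2/3)·√0.001 = 62.43 ft³/s.
The larger discharge is 62.43 ft³/s and the smaller is 43.58 ft³/s; the ratio is 1.43.

1.43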